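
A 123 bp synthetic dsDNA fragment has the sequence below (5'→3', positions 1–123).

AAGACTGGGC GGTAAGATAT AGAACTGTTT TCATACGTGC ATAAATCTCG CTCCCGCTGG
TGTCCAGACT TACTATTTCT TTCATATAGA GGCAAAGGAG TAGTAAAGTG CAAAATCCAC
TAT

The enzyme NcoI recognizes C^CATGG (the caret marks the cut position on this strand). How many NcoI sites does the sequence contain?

0

No occurrence of CCATGG is present in the sequence.
NcoI does not cut: 0 sites.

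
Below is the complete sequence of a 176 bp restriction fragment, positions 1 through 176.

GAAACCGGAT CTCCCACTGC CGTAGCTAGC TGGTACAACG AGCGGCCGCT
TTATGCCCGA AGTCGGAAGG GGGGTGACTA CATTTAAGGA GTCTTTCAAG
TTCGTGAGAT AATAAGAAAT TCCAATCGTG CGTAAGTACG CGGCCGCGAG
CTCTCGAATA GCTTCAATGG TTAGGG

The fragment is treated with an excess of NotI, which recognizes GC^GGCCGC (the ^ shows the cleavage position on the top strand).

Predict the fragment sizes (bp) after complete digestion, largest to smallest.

98, 43, 35 bp

NotI sites (GCGGCCGC) start at positions 42, 140.
NotI cuts after base 2 of each site, so after positions 43, 141.
Linear molecule, 2 cuts → 3 fragments:
  1–43 → 43 bp
  44–141 → 98 bp
  142–176 → 35 bp
Sorted largest to smallest: 98, 43, 35 bp.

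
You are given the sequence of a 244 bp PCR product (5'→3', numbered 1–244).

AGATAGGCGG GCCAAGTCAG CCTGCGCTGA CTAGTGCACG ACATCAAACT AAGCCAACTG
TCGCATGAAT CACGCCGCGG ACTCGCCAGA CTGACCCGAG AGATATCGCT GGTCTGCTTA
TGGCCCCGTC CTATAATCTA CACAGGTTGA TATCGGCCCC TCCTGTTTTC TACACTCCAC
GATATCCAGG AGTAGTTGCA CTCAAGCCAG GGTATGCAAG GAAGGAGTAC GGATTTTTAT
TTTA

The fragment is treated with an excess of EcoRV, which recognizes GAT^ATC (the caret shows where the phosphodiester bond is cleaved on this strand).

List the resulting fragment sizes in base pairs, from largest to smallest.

EcoRV sites (GATATC) start at positions 102, 149, 181.
EcoRV cuts after base 3 of each site, so after positions 104, 151, 183.
Linear molecule, 3 cuts → 4 fragments:
  1–104 → 104 bp
  105–151 → 47 bp
  152–183 → 32 bp
  184–244 → 61 bp
Sorted largest to smallest: 104, 61, 47, 32 bp.

104, 61, 47, 32 bp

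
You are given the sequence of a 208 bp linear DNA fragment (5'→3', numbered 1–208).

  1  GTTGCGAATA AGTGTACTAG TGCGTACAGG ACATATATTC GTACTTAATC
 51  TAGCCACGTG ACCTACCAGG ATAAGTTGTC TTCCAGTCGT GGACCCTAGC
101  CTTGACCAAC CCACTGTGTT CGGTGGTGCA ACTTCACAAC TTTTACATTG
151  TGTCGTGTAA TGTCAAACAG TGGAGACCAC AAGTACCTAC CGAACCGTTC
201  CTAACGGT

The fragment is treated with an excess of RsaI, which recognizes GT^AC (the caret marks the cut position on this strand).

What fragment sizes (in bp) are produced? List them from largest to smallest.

RsaI sites (GTAC) start at positions 14, 24, 41, 183.
RsaI cuts after base 2 of each site, so after positions 15, 25, 42, 184.
Linear molecule, 4 cuts → 5 fragments:
  1–15 → 15 bp
  16–25 → 10 bp
  26–42 → 17 bp
  43–184 → 142 bp
  185–208 → 24 bp
Sorted largest to smallest: 142, 24, 17, 15, 10 bp.

142, 24, 17, 15, 10 bp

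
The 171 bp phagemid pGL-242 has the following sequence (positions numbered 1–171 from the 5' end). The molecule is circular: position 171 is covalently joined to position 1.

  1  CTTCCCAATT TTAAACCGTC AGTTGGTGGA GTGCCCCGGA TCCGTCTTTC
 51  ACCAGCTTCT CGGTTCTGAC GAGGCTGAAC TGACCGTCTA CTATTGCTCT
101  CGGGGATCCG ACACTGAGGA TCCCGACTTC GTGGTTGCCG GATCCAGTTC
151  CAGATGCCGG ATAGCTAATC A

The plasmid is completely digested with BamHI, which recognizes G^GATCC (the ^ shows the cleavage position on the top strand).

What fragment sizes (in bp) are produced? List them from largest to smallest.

BamHI sites (GGATCC) start at positions 38, 104, 118, 140.
BamHI cuts after the first base of each site, so after positions 38, 104, 118, 140.
Circular molecule, 4 cuts → 4 fragments:
  39–104 → 66 bp
  105–118 → 14 bp
  119–140 → 22 bp
  141–171 then 1–38 → 31 + 38 = 69 bp
Sorted largest to smallest: 69, 66, 22, 14 bp.

69, 66, 22, 14 bp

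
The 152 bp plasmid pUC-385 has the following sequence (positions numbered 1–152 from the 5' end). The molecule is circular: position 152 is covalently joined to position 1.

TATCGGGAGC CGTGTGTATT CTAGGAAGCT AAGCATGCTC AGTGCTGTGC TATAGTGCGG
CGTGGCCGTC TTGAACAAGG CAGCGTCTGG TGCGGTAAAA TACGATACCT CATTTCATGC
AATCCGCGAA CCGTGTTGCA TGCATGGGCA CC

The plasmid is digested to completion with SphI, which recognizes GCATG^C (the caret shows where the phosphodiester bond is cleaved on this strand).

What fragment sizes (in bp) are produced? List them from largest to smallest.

SphI sites (GCATGC) start at positions 33, 138.
SphI cuts after base 5 of each site (before the last base), so after positions 37, 142.
Circular molecule, 2 cuts → 2 fragments:
  38–142 → 105 bp
  143–152 then 1–37 → 10 + 37 = 47 bp
Sorted largest to smallest: 105, 47 bp.

105, 47 bp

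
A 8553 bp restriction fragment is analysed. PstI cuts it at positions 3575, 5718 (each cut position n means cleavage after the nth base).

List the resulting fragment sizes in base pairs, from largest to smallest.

Linear molecule, 2 cuts → 3 fragments:
  3575 − 0 = 3575 bp
  5718 − 3575 = 2143 bp
  8553 − 5718 = 2835 bp
Sorted largest to smallest: 3575, 2835, 2143 bp.

3575, 2835, 2143 bp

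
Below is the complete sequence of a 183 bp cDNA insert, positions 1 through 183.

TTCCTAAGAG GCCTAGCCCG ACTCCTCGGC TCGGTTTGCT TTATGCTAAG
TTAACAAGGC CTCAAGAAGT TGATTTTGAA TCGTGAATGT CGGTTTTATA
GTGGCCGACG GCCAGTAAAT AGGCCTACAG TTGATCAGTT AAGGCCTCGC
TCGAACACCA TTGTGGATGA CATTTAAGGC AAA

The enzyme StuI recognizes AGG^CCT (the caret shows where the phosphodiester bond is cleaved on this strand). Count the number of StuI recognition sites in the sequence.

4

AGGCCT occurs starting at positions 9, 57, 121, 142.
StuI cuts at 4 sites.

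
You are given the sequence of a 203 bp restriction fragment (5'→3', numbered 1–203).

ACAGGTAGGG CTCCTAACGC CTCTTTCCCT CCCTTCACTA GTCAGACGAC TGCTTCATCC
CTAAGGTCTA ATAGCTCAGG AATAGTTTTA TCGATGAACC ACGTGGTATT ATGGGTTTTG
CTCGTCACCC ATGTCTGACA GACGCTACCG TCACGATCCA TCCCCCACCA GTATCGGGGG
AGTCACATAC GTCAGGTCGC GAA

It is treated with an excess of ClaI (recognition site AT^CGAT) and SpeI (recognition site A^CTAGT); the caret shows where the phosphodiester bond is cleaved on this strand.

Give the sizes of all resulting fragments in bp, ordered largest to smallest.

The ClaI site (ATCGAT) starts at position 90.
ClaI cuts after base 2 of each site, so after position 91.
The SpeI site (ACTAGT) starts at position 37.
SpeI cuts after the first base of each site, so after position 37.
Combined cut positions: 37, 91.
Linear molecule, 2 cuts → 3 fragments:
  1–37 → 37 bp
  38–91 → 54 bp
  92–203 → 112 bp
Sorted largest to smallest: 112, 54, 37 bp.

112, 54, 37 bp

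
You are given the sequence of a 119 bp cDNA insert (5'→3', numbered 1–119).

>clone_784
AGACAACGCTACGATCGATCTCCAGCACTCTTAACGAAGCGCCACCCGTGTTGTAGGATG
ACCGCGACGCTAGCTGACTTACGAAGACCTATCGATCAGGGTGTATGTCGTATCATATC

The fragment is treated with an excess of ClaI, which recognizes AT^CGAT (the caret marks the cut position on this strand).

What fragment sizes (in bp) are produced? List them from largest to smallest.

ClaI sites (ATCGAT) start at positions 14, 91.
ClaI cuts after base 2 of each site, so after positions 15, 92.
Linear molecule, 2 cuts → 3 fragments:
  1–15 → 15 bp
  16–92 → 77 bp
  93–119 → 27 bp
Sorted largest to smallest: 77, 27, 15 bp.

77, 27, 15 bp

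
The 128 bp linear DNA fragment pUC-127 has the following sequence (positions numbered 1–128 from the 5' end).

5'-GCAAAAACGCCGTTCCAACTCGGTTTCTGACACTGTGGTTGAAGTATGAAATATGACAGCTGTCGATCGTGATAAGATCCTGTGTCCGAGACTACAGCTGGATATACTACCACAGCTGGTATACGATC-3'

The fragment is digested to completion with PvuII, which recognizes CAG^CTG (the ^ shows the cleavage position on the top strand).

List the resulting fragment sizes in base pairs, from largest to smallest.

59, 38, 18, 13 bp

PvuII sites (CAGCTG) start at positions 57, 95, 113.
PvuII cuts after base 3 of each site, so after positions 59, 97, 115.
Linear molecule, 3 cuts → 4 fragments:
  1–59 → 59 bp
  60–97 → 38 bp
  98–115 → 18 bp
  116–128 → 13 bp
Sorted largest to smallest: 59, 38, 18, 13 bp.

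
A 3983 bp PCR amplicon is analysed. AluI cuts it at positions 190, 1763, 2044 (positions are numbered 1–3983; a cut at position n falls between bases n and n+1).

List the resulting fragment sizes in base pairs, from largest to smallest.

Linear molecule, 3 cuts → 4 fragments:
  190 − 0 = 190 bp
  1763 − 190 = 1573 bp
  2044 − 1763 = 281 bp
  3983 − 2044 = 1939 bp
Sorted largest to smallest: 1939, 1573, 281, 190 bp.

1939, 1573, 281, 190 bp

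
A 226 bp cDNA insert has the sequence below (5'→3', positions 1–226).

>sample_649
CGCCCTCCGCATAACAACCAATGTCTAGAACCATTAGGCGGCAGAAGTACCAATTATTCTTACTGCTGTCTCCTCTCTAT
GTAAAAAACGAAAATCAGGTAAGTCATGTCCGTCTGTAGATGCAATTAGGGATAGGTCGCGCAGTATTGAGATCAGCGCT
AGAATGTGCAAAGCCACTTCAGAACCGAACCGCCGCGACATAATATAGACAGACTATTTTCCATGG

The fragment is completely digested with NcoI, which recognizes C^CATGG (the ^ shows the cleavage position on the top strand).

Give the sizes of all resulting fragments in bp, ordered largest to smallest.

221, 5 bp

The NcoI site (CCATGG) starts at position 221.
NcoI cuts after the first base of each site, so after position 221.
Linear molecule, 1 cut → 2 fragments:
  1–221 → 221 bp
  222–226 → 5 bp
Sorted largest to smallest: 221, 5 bp.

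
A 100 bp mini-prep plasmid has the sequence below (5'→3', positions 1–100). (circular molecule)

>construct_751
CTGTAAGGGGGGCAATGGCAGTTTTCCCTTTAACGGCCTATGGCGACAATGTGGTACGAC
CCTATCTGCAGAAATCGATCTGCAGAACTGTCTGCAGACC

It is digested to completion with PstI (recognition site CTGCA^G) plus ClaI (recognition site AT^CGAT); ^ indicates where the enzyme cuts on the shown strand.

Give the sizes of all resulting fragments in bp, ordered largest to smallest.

PstI sites (CTGCAG) start at positions 66, 80, 92.
PstI cuts after base 5 of each site (before the last base), so after positions 70, 84, 96.
The ClaI site (ATCGAT) starts at position 74.
ClaI cuts after base 2 of each site, so after position 75.
Combined cut positions: 70, 75, 84, 96.
Circular molecule, 4 cuts → 4 fragments:
  71–75 → 5 bp
  76–84 → 9 bp
  85–96 → 12 bp
  97–100 then 1–70 → 4 + 70 = 74 bp
Sorted largest to smallest: 74, 12, 9, 5 bp.

74, 12, 9, 5 bp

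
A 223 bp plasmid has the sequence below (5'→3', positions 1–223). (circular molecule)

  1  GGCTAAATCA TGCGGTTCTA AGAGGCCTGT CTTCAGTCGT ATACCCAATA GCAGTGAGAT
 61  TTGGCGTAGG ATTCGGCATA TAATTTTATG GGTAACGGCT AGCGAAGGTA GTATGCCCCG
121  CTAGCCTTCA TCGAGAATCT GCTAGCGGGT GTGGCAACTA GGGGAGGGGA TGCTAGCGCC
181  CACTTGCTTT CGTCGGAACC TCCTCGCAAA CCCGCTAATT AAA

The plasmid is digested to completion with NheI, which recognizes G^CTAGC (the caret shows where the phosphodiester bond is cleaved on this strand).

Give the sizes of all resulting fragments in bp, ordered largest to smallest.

149, 31, 22, 21 bp

NheI sites (GCTAGC) start at positions 98, 120, 141, 172.
NheI cuts after the first base of each site, so after positions 98, 120, 141, 172.
Circular molecule, 4 cuts → 4 fragments:
  99–120 → 22 bp
  121–141 → 21 bp
  142–172 → 31 bp
  173–223 then 1–98 → 51 + 98 = 149 bp
Sorted largest to smallest: 149, 31, 22, 21 bp.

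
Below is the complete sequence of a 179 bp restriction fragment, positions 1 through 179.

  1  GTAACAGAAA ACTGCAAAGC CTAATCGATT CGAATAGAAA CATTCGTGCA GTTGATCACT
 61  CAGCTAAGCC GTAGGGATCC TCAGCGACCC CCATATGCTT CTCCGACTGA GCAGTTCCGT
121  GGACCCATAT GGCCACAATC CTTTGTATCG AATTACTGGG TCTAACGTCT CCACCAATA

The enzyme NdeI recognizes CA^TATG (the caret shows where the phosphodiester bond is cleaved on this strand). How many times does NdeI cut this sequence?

2

CATATG occurs starting at positions 92, 126.
NdeI cuts at 2 sites.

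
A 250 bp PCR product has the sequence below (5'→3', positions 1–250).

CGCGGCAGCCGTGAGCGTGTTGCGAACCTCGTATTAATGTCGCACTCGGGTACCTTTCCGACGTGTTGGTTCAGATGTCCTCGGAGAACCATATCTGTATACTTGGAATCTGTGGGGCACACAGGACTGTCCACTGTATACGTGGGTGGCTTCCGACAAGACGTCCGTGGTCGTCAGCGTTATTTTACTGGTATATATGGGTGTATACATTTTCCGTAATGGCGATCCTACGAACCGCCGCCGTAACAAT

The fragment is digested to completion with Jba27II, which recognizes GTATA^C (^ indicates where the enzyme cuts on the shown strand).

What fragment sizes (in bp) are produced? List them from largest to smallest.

101, 67, 43, 39 bp

Jba27II sites (GTATAC) start at positions 97, 136, 203.
Jba27II cuts after base 5 of each site (before the last base), so after positions 101, 140, 207.
Linear molecule, 3 cuts → 4 fragments:
  1–101 → 101 bp
  102–140 → 39 bp
  141–207 → 67 bp
  208–250 → 43 bp
Sorted largest to smallest: 101, 67, 43, 39 bp.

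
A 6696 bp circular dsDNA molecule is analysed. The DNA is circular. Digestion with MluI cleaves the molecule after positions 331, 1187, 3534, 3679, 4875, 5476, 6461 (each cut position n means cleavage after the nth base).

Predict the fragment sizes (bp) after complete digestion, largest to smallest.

Circular molecule, 7 cuts → 7 fragments:
  1187 − 331 = 856 bp
  3534 − 1187 = 2347 bp
  3679 − 3534 = 145 bp
  4875 − 3679 = 1196 bp
  5476 − 4875 = 601 bp
  6461 − 5476 = 985 bp
  wrap: 6696 − 6461 + 331 = 566 bp
Sorted largest to smallest: 2347, 1196, 985, 856, 601, 566, 145 bp.

2347, 1196, 985, 856, 601, 566, 145 bp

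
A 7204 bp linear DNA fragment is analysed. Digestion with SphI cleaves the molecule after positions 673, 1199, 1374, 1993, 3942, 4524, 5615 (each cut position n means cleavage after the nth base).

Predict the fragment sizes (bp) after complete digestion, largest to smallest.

1949, 1589, 1091, 673, 619, 582, 526, 175 bp

Linear molecule, 7 cuts → 8 fragments:
  673 − 0 = 673 bp
  1199 − 673 = 526 bp
  1374 − 1199 = 175 bp
  1993 − 1374 = 619 bp
  3942 − 1993 = 1949 bp
  4524 − 3942 = 582 bp
  5615 − 4524 = 1091 bp
  7204 − 5615 = 1589 bp
Sorted largest to smallest: 1949, 1589, 1091, 673, 619, 582, 526, 175 bp.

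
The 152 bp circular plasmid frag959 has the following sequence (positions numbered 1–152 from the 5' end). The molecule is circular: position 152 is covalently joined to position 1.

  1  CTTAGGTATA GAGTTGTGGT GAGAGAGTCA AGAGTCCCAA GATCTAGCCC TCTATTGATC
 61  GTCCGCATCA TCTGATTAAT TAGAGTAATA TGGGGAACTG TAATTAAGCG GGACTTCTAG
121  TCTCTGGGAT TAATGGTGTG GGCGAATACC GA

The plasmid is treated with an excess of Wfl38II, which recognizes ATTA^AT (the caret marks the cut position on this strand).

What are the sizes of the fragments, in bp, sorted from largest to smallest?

Wfl38II sites (ATTAAT) start at positions 75, 129.
Wfl38II cuts after base 4 of each site, so after positions 78, 132.
Circular molecule, 2 cuts → 2 fragments:
  79–132 → 54 bp
  133–152 then 1–78 → 20 + 78 = 98 bp
Sorted largest to smallest: 98, 54 bp.

98, 54 bp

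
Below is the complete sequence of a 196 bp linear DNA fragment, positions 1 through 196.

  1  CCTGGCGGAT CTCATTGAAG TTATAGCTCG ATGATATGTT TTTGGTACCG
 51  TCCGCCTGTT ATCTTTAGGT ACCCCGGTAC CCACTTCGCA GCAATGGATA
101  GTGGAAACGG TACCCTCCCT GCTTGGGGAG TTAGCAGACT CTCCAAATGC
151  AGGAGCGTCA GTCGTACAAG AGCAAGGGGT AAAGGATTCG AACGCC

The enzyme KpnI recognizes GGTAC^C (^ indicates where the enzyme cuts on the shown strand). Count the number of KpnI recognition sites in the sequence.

4

GGTACC occurs starting at positions 44, 68, 76, 109.
KpnI cuts at 4 sites.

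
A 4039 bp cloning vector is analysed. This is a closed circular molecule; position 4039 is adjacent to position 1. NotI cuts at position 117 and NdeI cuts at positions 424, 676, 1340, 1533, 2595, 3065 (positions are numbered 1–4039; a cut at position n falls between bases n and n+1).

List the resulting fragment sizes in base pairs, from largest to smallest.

Combined cut positions (sorted): 117, 424, 676, 1340, 1533, 2595, 3065.
Circular molecule, 7 cuts → 7 fragments:
  424 − 117 = 307 bp
  676 − 424 = 252 bp
  1340 − 676 = 664 bp
  1533 − 1340 = 193 bp
  2595 − 1533 = 1062 bp
  3065 − 2595 = 470 bp
  wrap: 4039 − 3065 + 117 = 1091 bp
Sorted largest to smallest: 1091, 1062, 664, 470, 307, 252, 193 bp.

1091, 1062, 664, 470, 307, 252, 193 bp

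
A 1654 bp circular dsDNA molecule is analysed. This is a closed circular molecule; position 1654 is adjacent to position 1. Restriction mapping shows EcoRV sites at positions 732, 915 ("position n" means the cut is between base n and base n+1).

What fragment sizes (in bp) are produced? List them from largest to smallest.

1471, 183 bp

Circular molecule, 2 cuts → 2 fragments:
  915 − 732 = 183 bp
  wrap: 1654 − 915 + 732 = 1471 bp
Sorted largest to smallest: 1471, 183 bp.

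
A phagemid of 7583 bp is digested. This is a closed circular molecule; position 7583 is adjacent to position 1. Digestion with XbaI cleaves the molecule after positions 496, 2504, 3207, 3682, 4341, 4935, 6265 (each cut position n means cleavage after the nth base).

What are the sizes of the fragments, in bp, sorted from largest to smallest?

2008, 1814, 1330, 703, 659, 594, 475 bp

Circular molecule, 7 cuts → 7 fragments:
  2504 − 496 = 2008 bp
  3207 − 2504 = 703 bp
  3682 − 3207 = 475 bp
  4341 − 3682 = 659 bp
  4935 − 4341 = 594 bp
  6265 − 4935 = 1330 bp
  wrap: 7583 − 6265 + 496 = 1814 bp
Sorted largest to smallest: 2008, 1814, 1330, 703, 659, 594, 475 bp.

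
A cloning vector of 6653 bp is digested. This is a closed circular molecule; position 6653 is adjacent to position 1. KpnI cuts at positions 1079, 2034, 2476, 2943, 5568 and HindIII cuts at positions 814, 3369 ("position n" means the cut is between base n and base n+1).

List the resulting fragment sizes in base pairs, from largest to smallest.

Combined cut positions (sorted): 814, 1079, 2034, 2476, 2943, 3369, 5568.
Circular molecule, 7 cuts → 7 fragments:
  1079 − 814 = 265 bp
  2034 − 1079 = 955 bp
  2476 − 2034 = 442 bp
  2943 − 2476 = 467 bp
  3369 − 2943 = 426 bp
  5568 − 3369 = 2199 bp
  wrap: 6653 − 5568 + 814 = 1899 bp
Sorted largest to smallest: 2199, 1899, 955, 467, 442, 426, 265 bp.

2199, 1899, 955, 467, 442, 426, 265 bp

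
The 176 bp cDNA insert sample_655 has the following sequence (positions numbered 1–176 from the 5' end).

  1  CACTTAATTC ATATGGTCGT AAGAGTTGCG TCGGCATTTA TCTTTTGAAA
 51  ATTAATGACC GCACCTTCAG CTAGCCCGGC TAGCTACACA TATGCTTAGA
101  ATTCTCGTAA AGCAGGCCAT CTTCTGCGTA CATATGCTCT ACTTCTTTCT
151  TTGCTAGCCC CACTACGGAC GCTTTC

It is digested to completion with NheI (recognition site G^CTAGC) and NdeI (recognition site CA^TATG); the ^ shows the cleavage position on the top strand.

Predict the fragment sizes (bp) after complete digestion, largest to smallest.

59, 42, 23, 21, 11, 11, 9 bp

NheI sites (GCTAGC) start at positions 70, 79, 153.
NheI cuts after the first base of each site, so after positions 70, 79, 153.
NdeI sites (CATATG) start at positions 10, 89, 131.
NdeI cuts after base 2 of each site, so after positions 11, 90, 132.
Combined cut positions: 11, 70, 79, 90, 132, 153.
Linear molecule, 6 cuts → 7 fragments:
  1–11 → 11 bp
  12–70 → 59 bp
  71–79 → 9 bp
  80–90 → 11 bp
  91–132 → 42 bp
  133–153 → 21 bp
  154–176 → 23 bp
Sorted largest to smallest: 59, 42, 23, 21, 11, 11, 9 bp.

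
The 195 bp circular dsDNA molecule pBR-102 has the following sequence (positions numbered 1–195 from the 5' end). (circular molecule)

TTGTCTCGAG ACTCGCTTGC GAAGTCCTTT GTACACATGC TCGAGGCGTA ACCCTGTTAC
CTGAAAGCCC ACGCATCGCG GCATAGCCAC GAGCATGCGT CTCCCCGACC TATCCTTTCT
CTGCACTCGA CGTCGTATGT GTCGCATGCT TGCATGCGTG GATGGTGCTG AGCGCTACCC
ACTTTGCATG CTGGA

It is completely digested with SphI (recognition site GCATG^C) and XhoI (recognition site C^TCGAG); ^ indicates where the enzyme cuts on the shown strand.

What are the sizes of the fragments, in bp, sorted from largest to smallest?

SphI sites (GCATGC) start at positions 93, 144, 152, 186.
SphI cuts after base 5 of each site (before the last base), so after positions 97, 148, 156, 190.
XhoI sites (CTCGAG) start at positions 5, 40.
XhoI cuts after the first base of each site, so after positions 5, 40.
Combined cut positions: 5, 40, 97, 148, 156, 190.
Circular molecule, 6 cuts → 6 fragments:
  6–40 → 35 bp
  41–97 → 57 bp
  98–148 → 51 bp
  149–156 → 8 bp
  157–190 → 34 bp
  191–195 then 1–5 → 5 + 5 = 10 bp
Sorted largest to smallest: 57, 51, 35, 34, 10, 8 bp.

57, 51, 35, 34, 10, 8 bp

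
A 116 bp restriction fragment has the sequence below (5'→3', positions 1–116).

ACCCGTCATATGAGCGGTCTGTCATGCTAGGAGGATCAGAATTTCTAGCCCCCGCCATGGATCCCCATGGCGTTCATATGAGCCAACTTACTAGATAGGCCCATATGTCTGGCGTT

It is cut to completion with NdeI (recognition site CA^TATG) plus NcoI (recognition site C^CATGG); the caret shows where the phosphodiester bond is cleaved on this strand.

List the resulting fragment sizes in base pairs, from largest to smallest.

47, 27, 13, 11, 10, 8 bp

NdeI sites (CATATG) start at positions 7, 75, 102.
NdeI cuts after base 2 of each site, so after positions 8, 76, 103.
NcoI sites (CCATGG) start at positions 55, 65.
NcoI cuts after the first base of each site, so after positions 55, 65.
Combined cut positions: 8, 55, 65, 76, 103.
Linear molecule, 5 cuts → 6 fragments:
  1–8 → 8 bp
  9–55 → 47 bp
  56–65 → 10 bp
  66–76 → 11 bp
  77–103 → 27 bp
  104–116 → 13 bp
Sorted largest to smallest: 47, 27, 13, 11, 10, 8 bp.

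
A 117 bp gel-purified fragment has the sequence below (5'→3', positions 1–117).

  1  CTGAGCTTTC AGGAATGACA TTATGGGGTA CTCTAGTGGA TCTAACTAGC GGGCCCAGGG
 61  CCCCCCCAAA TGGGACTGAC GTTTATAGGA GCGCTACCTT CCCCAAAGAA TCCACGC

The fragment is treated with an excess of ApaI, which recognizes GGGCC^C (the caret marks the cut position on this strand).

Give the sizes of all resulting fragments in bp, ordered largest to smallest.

55, 55, 7 bp

ApaI sites (GGGCCC) start at positions 51, 58.
ApaI cuts after base 5 of each site (before the last base), so after positions 55, 62.
Linear molecule, 2 cuts → 3 fragments:
  1–55 → 55 bp
  56–62 → 7 bp
  63–117 → 55 bp
Sorted largest to smallest: 55, 55, 7 bp.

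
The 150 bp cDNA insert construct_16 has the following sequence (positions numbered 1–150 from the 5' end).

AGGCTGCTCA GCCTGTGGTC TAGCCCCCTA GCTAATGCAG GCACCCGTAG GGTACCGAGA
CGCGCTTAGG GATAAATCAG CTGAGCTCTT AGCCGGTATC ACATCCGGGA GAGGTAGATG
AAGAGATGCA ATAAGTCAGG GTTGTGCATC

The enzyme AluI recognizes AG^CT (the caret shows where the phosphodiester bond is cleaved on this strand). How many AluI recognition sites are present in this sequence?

AGCT occurs starting at positions 30, 79, 84.
AluI cuts at 3 sites.

3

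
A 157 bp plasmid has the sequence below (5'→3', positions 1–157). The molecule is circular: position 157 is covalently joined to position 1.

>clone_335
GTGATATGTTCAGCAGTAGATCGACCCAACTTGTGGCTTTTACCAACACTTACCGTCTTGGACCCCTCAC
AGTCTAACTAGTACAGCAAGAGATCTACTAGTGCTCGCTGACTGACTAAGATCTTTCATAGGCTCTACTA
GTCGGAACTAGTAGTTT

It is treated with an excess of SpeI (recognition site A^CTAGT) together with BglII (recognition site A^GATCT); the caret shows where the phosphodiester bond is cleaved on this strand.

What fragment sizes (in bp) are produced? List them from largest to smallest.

87, 22, 18, 14, 10, 6 bp

SpeI sites (ACTAGT) start at positions 77, 97, 137, 147.
SpeI cuts after the first base of each site, so after positions 77, 97, 137, 147.
BglII sites (AGATCT) start at positions 91, 119.
BglII cuts after the first base of each site, so after positions 91, 119.
Combined cut positions: 77, 91, 97, 119, 137, 147.
Circular molecule, 6 cuts → 6 fragments:
  78–91 → 14 bp
  92–97 → 6 bp
  98–119 → 22 bp
  120–137 → 18 bp
  138–147 → 10 bp
  148–157 then 1–77 → 10 + 77 = 87 bp
Sorted largest to smallest: 87, 22, 18, 14, 10, 6 bp.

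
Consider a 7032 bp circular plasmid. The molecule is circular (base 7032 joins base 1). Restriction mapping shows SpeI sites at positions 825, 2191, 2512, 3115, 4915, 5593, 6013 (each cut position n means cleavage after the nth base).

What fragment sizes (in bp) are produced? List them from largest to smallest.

Circular molecule, 7 cuts → 7 fragments:
  2191 − 825 = 1366 bp
  2512 − 2191 = 321 bp
  3115 − 2512 = 603 bp
  4915 − 3115 = 1800 bp
  5593 − 4915 = 678 bp
  6013 − 5593 = 420 bp
  wrap: 7032 − 6013 + 825 = 1844 bp
Sorted largest to smallest: 1844, 1800, 1366, 678, 603, 420, 321 bp.

1844, 1800, 1366, 678, 603, 420, 321 bp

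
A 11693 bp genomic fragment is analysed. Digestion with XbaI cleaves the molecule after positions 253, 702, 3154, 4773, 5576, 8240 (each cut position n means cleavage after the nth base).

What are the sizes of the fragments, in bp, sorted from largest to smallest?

3453, 2664, 2452, 1619, 803, 449, 253 bp

Linear molecule, 6 cuts → 7 fragments:
  253 − 0 = 253 bp
  702 − 253 = 449 bp
  3154 − 702 = 2452 bp
  4773 − 3154 = 1619 bp
  5576 − 4773 = 803 bp
  8240 − 5576 = 2664 bp
  11693 − 8240 = 3453 bp
Sorted largest to smallest: 3453, 2664, 2452, 1619, 803, 449, 253 bp.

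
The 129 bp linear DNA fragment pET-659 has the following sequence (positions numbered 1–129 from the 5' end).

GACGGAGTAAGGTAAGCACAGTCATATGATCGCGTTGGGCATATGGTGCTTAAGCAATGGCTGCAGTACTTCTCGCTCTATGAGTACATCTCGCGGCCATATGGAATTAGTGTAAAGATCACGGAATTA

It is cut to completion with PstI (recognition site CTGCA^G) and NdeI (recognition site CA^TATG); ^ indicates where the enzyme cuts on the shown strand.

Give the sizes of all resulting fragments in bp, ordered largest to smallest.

34, 30, 24, 24, 17 bp

The PstI site (CTGCAG) starts at position 61.
PstI cuts after base 5 of each site (before the last base), so after position 65.
NdeI sites (CATATG) start at positions 23, 40, 98.
NdeI cuts after base 2 of each site, so after positions 24, 41, 99.
Combined cut positions: 24, 41, 65, 99.
Linear molecule, 4 cuts → 5 fragments:
  1–24 → 24 bp
  25–41 → 17 bp
  42–65 → 24 bp
  66–99 → 34 bp
  100–129 → 30 bp
Sorted largest to smallest: 34, 30, 24, 24, 17 bp.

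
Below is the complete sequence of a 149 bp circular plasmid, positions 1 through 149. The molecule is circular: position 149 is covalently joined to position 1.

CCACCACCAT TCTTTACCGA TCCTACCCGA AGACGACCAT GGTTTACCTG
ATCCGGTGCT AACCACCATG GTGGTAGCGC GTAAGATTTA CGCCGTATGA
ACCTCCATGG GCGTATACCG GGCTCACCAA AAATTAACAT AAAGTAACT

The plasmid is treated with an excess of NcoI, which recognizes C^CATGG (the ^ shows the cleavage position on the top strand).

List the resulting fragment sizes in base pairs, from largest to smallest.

NcoI sites (CCATGG) start at positions 37, 66, 105.
NcoI cuts after the first base of each site, so after positions 37, 66, 105.
Circular molecule, 3 cuts → 3 fragments:
  38–66 → 29 bp
  67–105 → 39 bp
  106–149 then 1–37 → 44 + 37 = 81 bp
Sorted largest to smallest: 81, 39, 29 bp.

81, 39, 29 bp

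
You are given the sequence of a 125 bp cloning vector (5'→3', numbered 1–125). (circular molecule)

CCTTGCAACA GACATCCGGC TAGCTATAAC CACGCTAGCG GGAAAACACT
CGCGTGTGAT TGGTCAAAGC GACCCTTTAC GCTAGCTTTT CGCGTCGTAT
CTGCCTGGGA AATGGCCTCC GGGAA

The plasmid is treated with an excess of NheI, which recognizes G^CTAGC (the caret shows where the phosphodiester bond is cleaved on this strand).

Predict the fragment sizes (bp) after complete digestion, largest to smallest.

NheI sites (GCTAGC) start at positions 19, 34, 81.
NheI cuts after the first base of each site, so after positions 19, 34, 81.
Circular molecule, 3 cuts → 3 fragments:
  20–34 → 15 bp
  35–81 → 47 bp
  82–125 then 1–19 → 44 + 19 = 63 bp
Sorted largest to smallest: 63, 47, 15 bp.

63, 47, 15 bp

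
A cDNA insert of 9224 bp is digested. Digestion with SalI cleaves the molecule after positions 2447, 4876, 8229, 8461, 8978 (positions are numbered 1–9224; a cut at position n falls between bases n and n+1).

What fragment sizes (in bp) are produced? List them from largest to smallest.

Linear molecule, 5 cuts → 6 fragments:
  2447 − 0 = 2447 bp
  4876 − 2447 = 2429 bp
  8229 − 4876 = 3353 bp
  8461 − 8229 = 232 bp
  8978 − 8461 = 517 bp
  9224 − 8978 = 246 bp
Sorted largest to smallest: 3353, 2447, 2429, 517, 246, 232 bp.

3353, 2447, 2429, 517, 246, 232 bp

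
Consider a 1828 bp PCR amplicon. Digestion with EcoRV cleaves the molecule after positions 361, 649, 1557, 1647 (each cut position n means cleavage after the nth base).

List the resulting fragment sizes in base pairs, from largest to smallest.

908, 361, 288, 181, 90 bp

Linear molecule, 4 cuts → 5 fragments:
  361 − 0 = 361 bp
  649 − 361 = 288 bp
  1557 − 649 = 908 bp
  1647 − 1557 = 90 bp
  1828 − 1647 = 181 bp
Sorted largest to smallest: 908, 361, 288, 181, 90 bp.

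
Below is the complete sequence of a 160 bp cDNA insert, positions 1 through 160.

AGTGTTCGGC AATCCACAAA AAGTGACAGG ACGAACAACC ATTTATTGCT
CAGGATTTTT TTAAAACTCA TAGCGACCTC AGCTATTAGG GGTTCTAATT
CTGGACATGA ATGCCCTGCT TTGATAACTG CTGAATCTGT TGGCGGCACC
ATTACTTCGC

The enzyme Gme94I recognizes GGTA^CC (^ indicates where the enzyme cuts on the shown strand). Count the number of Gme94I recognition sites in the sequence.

No occurrence of GGTACC is present in the sequence.
Gme94I does not cut: 0 sites.

0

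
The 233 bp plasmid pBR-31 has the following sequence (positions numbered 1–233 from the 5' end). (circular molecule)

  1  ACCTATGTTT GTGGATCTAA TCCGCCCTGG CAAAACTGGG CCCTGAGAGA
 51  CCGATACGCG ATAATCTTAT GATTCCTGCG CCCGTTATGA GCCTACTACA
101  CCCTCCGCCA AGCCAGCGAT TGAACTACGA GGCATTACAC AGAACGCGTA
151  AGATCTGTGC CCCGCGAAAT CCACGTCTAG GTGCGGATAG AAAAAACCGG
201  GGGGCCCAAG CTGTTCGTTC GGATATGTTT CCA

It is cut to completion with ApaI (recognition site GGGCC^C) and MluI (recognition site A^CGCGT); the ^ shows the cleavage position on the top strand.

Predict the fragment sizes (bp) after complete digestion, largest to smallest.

ApaI sites (GGGCCC) start at positions 38, 202.
ApaI cuts after base 5 of each site (before the last base), so after positions 42, 206.
The MluI site (ACGCGT) starts at position 144.
MluI cuts after the first base of each site, so after position 144.
Combined cut positions: 42, 144, 206.
Circular molecule, 3 cuts → 3 fragments:
  43–144 → 102 bp
  145–206 → 62 bp
  207–233 then 1–42 → 27 + 42 = 69 bp
Sorted largest to smallest: 102, 69, 62 bp.

102, 69, 62 bp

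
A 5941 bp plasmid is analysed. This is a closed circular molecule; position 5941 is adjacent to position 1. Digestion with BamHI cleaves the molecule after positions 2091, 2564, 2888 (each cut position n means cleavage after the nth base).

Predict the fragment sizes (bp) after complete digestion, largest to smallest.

Circular molecule, 3 cuts → 3 fragments:
  2564 − 2091 = 473 bp
  2888 − 2564 = 324 bp
  wrap: 5941 − 2888 + 2091 = 5144 bp
Sorted largest to smallest: 5144, 473, 324 bp.

5144, 473, 324 bp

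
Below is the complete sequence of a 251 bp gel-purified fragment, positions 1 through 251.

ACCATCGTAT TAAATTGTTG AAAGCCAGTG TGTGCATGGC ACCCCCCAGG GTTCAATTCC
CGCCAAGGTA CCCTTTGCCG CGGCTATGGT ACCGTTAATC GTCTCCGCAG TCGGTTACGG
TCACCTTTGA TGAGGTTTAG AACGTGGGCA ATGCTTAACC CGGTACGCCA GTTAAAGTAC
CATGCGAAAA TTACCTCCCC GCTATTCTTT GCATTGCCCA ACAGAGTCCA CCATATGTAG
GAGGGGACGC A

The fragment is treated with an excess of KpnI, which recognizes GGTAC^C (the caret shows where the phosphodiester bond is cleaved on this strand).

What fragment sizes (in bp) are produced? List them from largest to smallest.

KpnI sites (GGTACC) start at positions 67, 88.
KpnI cuts after base 5 of each site (before the last base), so after positions 71, 92.
Linear molecule, 2 cuts → 3 fragments:
  1–71 → 71 bp
  72–92 → 21 bp
  93–251 → 159 bp
Sorted largest to smallest: 159, 71, 21 bp.

159, 71, 21 bp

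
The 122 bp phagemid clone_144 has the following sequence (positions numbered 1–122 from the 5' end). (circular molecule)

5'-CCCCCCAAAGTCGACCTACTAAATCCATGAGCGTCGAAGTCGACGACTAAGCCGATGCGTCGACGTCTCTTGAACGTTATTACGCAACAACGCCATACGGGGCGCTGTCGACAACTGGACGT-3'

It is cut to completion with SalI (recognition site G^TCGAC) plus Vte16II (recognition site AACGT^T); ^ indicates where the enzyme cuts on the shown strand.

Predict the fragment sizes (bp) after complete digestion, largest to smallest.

SalI sites (GTCGAC) start at positions 10, 39, 59, 107.
SalI cuts after the first base of each site, so after positions 10, 39, 59, 107.
The Vte16II site (AACGTT) starts at position 73.
Vte16II cuts after base 5 of each site (before the last base), so after position 77.
Combined cut positions: 10, 39, 59, 77, 107.
Circular molecule, 5 cuts → 5 fragments:
  11–39 → 29 bp
  40–59 → 20 bp
  60–77 → 18 bp
  78–107 → 30 bp
  108–122 then 1–10 → 15 + 10 = 25 bp
Sorted largest to smallest: 30, 29, 25, 20, 18 bp.

30, 29, 25, 20, 18 bp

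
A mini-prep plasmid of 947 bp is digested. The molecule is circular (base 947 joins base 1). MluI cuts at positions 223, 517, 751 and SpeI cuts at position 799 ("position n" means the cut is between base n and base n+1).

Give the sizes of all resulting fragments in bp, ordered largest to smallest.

Combined cut positions (sorted): 223, 517, 751, 799.
Circular molecule, 4 cuts → 4 fragments:
  517 − 223 = 294 bp
  751 − 517 = 234 bp
  799 − 751 = 48 bp
  wrap: 947 − 799 + 223 = 371 bp
Sorted largest to smallest: 371, 294, 234, 48 bp.

371, 294, 234, 48 bp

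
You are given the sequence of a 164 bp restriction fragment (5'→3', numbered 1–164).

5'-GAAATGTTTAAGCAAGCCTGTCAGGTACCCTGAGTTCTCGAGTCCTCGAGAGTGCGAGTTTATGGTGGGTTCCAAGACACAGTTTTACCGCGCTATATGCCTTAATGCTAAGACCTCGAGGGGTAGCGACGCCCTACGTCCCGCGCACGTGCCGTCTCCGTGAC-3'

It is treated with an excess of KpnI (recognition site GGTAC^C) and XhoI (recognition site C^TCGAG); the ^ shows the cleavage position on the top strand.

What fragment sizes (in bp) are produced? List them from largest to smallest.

70, 49, 28, 9, 8 bp

The KpnI site (GGTACC) starts at position 24.
KpnI cuts after base 5 of each site (before the last base), so after position 28.
XhoI sites (CTCGAG) start at positions 37, 45, 115.
XhoI cuts after the first base of each site, so after positions 37, 45, 115.
Combined cut positions: 28, 37, 45, 115.
Linear molecule, 4 cuts → 5 fragments:
  1–28 → 28 bp
  29–37 → 9 bp
  38–45 → 8 bp
  46–115 → 70 bp
  116–164 → 49 bp
Sorted largest to smallest: 70, 49, 28, 9, 8 bp.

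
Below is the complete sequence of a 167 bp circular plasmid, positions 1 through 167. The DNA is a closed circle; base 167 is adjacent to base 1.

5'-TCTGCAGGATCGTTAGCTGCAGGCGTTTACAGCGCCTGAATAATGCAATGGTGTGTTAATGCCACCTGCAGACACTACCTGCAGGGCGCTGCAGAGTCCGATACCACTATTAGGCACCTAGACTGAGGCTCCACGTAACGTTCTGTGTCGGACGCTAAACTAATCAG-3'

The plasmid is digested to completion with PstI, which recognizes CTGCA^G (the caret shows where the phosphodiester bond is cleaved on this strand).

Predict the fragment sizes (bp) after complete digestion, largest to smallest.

PstI sites (CTGCAG) start at positions 2, 17, 66, 79, 89.
PstI cuts after base 5 of each site (before the last base), so after positions 6, 21, 70, 83, 93.
Circular molecule, 5 cuts → 5 fragments:
  7–21 → 15 bp
  22–70 → 49 bp
  71–83 → 13 bp
  84–93 → 10 bp
  94–167 then 1–6 → 74 + 6 = 80 bp
Sorted largest to smallest: 80, 49, 15, 13, 10 bp.

80, 49, 15, 13, 10 bp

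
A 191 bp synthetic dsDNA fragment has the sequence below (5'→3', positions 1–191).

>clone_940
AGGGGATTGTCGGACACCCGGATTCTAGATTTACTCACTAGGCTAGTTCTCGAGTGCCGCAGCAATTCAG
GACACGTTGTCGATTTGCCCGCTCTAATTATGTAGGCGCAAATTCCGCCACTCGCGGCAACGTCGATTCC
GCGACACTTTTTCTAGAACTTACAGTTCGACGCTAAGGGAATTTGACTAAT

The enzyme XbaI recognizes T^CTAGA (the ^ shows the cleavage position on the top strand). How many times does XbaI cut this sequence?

TCTAGA occurs starting at positions 24, 152.
XbaI cuts at 2 sites.

2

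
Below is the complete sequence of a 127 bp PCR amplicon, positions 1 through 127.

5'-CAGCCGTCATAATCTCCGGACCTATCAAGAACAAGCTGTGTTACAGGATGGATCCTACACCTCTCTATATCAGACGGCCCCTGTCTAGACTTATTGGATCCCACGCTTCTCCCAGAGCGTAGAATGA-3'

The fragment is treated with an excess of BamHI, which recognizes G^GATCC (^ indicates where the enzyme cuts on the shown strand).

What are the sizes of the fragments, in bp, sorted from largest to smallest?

50, 46, 31 bp

BamHI sites (GGATCC) start at positions 50, 96.
BamHI cuts after the first base of each site, so after positions 50, 96.
Linear molecule, 2 cuts → 3 fragments:
  1–50 → 50 bp
  51–96 → 46 bp
  97–127 → 31 bp
Sorted largest to smallest: 50, 46, 31 bp.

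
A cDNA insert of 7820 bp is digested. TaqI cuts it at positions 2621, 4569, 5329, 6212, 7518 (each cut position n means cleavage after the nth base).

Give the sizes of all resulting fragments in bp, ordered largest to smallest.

2621, 1948, 1306, 883, 760, 302 bp

Linear molecule, 5 cuts → 6 fragments:
  2621 − 0 = 2621 bp
  4569 − 2621 = 1948 bp
  5329 − 4569 = 760 bp
  6212 − 5329 = 883 bp
  7518 − 6212 = 1306 bp
  7820 − 7518 = 302 bp
Sorted largest to smallest: 2621, 1948, 1306, 883, 760, 302 bp.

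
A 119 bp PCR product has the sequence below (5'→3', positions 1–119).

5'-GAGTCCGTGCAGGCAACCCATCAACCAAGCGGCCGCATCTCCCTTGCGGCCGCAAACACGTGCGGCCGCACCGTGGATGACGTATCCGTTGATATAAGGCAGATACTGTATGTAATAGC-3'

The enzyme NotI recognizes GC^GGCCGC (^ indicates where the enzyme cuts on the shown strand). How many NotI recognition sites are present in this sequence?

3

GCGGCCGC occurs starting at positions 29, 46, 62.
NotI cuts at 3 sites.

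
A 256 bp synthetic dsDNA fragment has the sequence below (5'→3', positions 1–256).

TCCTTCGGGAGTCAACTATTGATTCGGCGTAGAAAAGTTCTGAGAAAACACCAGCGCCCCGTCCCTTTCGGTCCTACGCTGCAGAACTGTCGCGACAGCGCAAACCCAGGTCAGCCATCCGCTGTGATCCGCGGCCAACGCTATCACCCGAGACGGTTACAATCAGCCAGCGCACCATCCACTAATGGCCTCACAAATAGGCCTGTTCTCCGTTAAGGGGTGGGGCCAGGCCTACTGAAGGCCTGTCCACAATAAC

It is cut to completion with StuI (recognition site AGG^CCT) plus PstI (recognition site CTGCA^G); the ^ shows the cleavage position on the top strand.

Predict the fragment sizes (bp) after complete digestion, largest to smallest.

118, 83, 29, 15, 11 bp

StuI sites (AGGCCT) start at positions 199, 228, 239.
StuI cuts after base 3 of each site, so after positions 201, 230, 241.
The PstI site (CTGCAG) starts at position 79.
PstI cuts after base 5 of each site (before the last base), so after position 83.
Combined cut positions: 83, 201, 230, 241.
Linear molecule, 4 cuts → 5 fragments:
  1–83 → 83 bp
  84–201 → 118 bp
  202–230 → 29 bp
  231–241 → 11 bp
  242–256 → 15 bp
Sorted largest to smallest: 118, 83, 29, 15, 11 bp.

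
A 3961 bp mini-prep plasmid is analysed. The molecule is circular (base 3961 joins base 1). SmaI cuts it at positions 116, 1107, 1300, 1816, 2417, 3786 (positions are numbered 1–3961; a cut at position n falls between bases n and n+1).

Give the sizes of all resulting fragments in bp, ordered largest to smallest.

Circular molecule, 6 cuts → 6 fragments:
  1107 − 116 = 991 bp
  1300 − 1107 = 193 bp
  1816 − 1300 = 516 bp
  2417 − 1816 = 601 bp
  3786 − 2417 = 1369 bp
  wrap: 3961 − 3786 + 116 = 291 bp
Sorted largest to smallest: 1369, 991, 601, 516, 291, 193 bp.

1369, 991, 601, 516, 291, 193 bp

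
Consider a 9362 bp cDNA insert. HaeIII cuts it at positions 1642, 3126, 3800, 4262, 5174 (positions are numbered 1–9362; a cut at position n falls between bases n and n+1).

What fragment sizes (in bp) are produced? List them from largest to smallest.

4188, 1642, 1484, 912, 674, 462 bp

Linear molecule, 5 cuts → 6 fragments:
  1642 − 0 = 1642 bp
  3126 − 1642 = 1484 bp
  3800 − 3126 = 674 bp
  4262 − 3800 = 462 bp
  5174 − 4262 = 912 bp
  9362 − 5174 = 4188 bp
Sorted largest to smallest: 4188, 1642, 1484, 912, 674, 462 bp.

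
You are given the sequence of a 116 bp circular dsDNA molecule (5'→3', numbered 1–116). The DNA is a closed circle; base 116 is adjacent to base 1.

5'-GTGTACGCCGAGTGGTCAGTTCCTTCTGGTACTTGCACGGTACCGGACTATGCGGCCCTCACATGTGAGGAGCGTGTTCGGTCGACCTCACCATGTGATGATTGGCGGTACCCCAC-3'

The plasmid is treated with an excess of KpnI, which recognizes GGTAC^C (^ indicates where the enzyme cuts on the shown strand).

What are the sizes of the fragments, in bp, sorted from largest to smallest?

KpnI sites (GGTACC) start at positions 39, 107.
KpnI cuts after base 5 of each site (before the last base), so after positions 43, 111.
Circular molecule, 2 cuts → 2 fragments:
  44–111 → 68 bp
  112–116 then 1–43 → 5 + 43 = 48 bp
Sorted largest to smallest: 68, 48 bp.

68, 48 bp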